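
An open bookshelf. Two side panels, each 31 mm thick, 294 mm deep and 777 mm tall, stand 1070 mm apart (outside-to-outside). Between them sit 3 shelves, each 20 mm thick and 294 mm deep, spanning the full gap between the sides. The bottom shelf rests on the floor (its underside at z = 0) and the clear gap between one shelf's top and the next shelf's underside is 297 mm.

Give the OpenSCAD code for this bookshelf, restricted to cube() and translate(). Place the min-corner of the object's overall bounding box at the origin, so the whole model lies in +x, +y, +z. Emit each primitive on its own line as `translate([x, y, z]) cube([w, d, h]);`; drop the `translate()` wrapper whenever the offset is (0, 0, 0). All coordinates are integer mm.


cube([31, 294, 777]);
translate([1039, 0, 0]) cube([31, 294, 777]);
translate([31, 0, 0]) cube([1008, 294, 20]);
translate([31, 0, 317]) cube([1008, 294, 20]);
translate([31, 0, 634]) cube([1008, 294, 20]);


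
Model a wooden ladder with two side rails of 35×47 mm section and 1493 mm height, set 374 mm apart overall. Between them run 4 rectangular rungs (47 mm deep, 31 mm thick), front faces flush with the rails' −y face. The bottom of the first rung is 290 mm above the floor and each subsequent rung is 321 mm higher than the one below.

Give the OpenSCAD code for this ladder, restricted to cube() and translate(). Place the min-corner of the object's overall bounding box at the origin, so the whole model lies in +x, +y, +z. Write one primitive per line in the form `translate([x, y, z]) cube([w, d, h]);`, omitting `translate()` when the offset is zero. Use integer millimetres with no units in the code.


cube([35, 47, 1493]);
translate([339, 0, 0]) cube([35, 47, 1493]);
translate([35, 0, 290]) cube([304, 47, 31]);
translate([35, 0, 611]) cube([304, 47, 31]);
translate([35, 0, 932]) cube([304, 47, 31]);
translate([35, 0, 1253]) cube([304, 47, 31]);


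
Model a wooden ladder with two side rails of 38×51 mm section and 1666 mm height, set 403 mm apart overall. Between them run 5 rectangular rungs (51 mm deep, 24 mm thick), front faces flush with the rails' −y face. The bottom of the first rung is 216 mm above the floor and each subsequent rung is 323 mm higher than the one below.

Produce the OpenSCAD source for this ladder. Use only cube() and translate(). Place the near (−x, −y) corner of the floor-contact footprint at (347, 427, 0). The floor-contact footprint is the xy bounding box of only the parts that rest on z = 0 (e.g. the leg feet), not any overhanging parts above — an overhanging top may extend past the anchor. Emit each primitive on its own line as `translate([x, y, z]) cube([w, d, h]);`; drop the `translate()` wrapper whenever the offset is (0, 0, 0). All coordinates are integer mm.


translate([347, 427, 0]) cube([38, 51, 1666]);
translate([712, 427, 0]) cube([38, 51, 1666]);
translate([385, 427, 216]) cube([327, 51, 24]);
translate([385, 427, 539]) cube([327, 51, 24]);
translate([385, 427, 862]) cube([327, 51, 24]);
translate([385, 427, 1185]) cube([327, 51, 24]);
translate([385, 427, 1508]) cube([327, 51, 24]);


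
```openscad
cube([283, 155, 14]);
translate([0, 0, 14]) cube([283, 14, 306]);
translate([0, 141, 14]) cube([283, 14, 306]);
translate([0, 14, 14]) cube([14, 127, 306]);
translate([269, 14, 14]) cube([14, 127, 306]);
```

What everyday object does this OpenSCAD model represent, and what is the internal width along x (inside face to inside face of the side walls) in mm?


An open box. The internal width is 255 mm.

A 283×155 base slab with four walls standing on it — an open box. The base is 283 mm wide and the walls are 14 mm thick, so the internal width is 283 − 2 × 14 = 255 mm.


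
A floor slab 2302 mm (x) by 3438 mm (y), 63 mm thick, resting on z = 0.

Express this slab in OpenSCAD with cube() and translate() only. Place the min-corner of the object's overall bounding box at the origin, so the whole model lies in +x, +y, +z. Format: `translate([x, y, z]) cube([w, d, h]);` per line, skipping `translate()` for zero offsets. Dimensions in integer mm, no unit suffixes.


cube([2302, 3438, 63]);


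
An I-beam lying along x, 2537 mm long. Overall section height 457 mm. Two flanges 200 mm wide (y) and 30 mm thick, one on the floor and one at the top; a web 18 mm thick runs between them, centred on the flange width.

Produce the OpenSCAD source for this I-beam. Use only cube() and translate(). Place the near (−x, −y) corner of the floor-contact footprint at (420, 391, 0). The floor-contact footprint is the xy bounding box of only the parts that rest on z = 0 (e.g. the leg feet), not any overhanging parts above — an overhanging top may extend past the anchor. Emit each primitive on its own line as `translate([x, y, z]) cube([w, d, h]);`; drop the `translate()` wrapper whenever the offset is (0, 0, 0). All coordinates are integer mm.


translate([420, 391, 0]) cube([2537, 200, 30]);
translate([420, 482, 30]) cube([2537, 18, 397]);
translate([420, 391, 427]) cube([2537, 200, 30]);


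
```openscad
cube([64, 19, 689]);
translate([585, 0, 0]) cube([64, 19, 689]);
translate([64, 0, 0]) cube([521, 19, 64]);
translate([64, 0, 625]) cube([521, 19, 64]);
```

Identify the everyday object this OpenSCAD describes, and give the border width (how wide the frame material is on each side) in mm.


A picture frame. The border width is 64 mm.

Four thin pieces enclosing a rectangular opening — a picture frame. The two full-height stiles are 689 mm tall; the top rail sits at z = 625 and is 64 mm tall, so the border above the opening is 689 − 625 = 64 mm, matching the stile x-width.


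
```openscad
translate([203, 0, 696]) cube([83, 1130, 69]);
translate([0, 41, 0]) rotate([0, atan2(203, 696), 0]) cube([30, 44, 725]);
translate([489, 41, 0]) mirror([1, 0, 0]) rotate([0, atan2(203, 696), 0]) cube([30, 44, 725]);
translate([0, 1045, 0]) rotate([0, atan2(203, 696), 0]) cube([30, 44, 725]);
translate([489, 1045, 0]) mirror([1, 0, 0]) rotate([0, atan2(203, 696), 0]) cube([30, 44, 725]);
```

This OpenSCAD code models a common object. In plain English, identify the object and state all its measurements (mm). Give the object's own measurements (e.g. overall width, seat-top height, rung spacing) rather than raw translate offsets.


A sawhorse. A 83×1130×69 mm beam (x, y, z) sits on two A-frame leg pairs. Each pair is two raked legs of 30×44 mm section (44 mm along y) splaying symmetrically in x. Each leg rises 696 mm vertically over 203 mm of horizontal reach and is 725 mm long along its own axis. Every leg's outer bottom edge rests on the floor and its outer top edge meets a bottom edge of the beam — the left legs (tilting toward +x) meet the beam's −x bottom edge, the right legs (their mirror images, tilting toward −x) meet its +x bottom edge — so the leg tops tuck under the beam, the beam's underside is 696 mm above the floor, and the feet are 489 mm apart outside-to-outside with the beam centred between them. The two leg pairs are set in 41 mm from either end of the beam.


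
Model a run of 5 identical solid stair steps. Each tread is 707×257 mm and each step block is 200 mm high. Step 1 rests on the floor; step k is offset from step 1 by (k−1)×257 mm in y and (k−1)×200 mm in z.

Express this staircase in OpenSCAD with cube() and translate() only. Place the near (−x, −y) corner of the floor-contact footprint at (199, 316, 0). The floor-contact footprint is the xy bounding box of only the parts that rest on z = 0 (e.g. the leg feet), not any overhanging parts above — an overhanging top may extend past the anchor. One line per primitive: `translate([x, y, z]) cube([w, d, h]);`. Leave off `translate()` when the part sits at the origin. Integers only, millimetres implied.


translate([199, 316, 0]) cube([707, 257, 200]);
translate([199, 573, 200]) cube([707, 257, 200]);
translate([199, 830, 400]) cube([707, 257, 200]);
translate([199, 1087, 600]) cube([707, 257, 200]);
translate([199, 1344, 800]) cube([707, 257, 200]);


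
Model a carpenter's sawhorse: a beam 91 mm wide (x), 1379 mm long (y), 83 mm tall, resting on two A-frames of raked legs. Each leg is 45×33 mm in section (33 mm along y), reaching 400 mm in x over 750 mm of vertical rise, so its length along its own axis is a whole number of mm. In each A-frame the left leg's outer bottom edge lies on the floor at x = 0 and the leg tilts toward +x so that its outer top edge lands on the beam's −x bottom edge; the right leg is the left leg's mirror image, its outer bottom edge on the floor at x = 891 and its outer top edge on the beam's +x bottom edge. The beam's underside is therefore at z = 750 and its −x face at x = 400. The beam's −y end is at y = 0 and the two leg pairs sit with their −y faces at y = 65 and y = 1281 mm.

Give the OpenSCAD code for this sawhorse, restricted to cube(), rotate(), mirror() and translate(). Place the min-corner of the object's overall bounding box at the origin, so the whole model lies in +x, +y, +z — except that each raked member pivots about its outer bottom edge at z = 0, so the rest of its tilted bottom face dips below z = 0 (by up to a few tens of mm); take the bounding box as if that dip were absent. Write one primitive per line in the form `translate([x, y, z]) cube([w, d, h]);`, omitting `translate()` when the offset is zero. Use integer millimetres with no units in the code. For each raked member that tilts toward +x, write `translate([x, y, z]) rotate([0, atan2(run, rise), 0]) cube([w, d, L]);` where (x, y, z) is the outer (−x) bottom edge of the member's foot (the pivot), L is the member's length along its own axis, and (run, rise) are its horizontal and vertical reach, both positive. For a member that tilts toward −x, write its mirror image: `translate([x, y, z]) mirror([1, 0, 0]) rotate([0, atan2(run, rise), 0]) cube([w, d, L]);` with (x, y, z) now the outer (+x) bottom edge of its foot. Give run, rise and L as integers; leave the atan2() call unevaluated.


// leg length = √(400² + 750²) = 850
// right-leg outer foot x = 2·400 + 91 = 891
// beam min-corner = (400, 0, 750)
translate([400, 0, 750]) cube([91, 1379, 83]);
translate([0, 65, 0]) rotate([0, atan2(400, 750), 0]) cube([45, 33, 850]);
translate([891, 65, 0]) mirror([1, 0, 0]) rotate([0, atan2(400, 750), 0]) cube([45, 33, 850]);
translate([0, 1281, 0]) rotate([0, atan2(400, 750), 0]) cube([45, 33, 850]);
translate([891, 1281, 0]) mirror([1, 0, 0]) rotate([0, atan2(400, 750), 0]) cube([45, 33, 850]);


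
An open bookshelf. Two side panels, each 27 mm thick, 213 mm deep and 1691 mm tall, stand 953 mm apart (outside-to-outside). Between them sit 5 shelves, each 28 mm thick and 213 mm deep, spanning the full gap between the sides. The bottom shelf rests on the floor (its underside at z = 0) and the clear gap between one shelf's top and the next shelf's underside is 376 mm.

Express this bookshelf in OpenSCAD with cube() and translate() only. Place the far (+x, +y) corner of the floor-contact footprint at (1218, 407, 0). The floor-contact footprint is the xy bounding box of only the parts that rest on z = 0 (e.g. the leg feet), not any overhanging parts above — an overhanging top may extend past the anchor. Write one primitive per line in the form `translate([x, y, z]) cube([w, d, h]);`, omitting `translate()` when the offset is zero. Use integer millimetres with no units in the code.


translate([265, 194, 0]) cube([27, 213, 1691]);
translate([1191, 194, 0]) cube([27, 213, 1691]);
translate([292, 194, 0]) cube([899, 213, 28]);
translate([292, 194, 404]) cube([899, 213, 28]);
translate([292, 194, 808]) cube([899, 213, 28]);
translate([292, 194, 1212]) cube([899, 213, 28]);
translate([292, 194, 1616]) cube([899, 213, 28]);


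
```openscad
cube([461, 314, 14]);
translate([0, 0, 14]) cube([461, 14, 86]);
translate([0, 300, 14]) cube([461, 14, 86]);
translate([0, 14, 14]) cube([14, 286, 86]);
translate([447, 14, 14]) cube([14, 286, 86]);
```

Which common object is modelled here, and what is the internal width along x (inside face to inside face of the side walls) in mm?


An open box. The internal width is 433 mm.

A 461×314 base slab with four walls standing on it — an open box. The base is 461 mm wide and the walls are 14 mm thick, so the internal width is 461 − 2 × 14 = 433 mm.


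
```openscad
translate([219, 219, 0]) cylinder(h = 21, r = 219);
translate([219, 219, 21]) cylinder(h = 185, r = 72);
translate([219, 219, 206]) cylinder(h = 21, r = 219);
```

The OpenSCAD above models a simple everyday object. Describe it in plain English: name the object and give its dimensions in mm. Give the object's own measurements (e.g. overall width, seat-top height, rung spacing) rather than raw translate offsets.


A spool: two coaxial disc flanges of radius 219 mm and thickness 21 mm, joined by a core cylinder of radius 72 mm and height 185 mm. The lower flange rests on z = 0 and the three cylinders share a vertical axis.


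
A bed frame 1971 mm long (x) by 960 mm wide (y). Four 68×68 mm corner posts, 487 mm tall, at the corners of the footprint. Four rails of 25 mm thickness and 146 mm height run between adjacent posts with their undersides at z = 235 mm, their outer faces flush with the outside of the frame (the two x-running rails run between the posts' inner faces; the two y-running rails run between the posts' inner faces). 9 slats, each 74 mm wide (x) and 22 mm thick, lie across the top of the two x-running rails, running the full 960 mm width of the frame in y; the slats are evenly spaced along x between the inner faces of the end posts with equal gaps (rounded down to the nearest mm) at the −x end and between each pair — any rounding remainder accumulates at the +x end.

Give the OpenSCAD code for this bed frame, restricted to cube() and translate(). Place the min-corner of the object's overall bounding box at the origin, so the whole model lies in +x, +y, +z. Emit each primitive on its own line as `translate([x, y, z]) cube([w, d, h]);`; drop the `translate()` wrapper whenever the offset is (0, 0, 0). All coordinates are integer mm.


// slat z = rail_z + rail_h = 235 + 146 = 381
// slat gap = ⌊(1835 − 9·74) / 10⌋ = 116
cube([68, 68, 487]);
translate([0, 892, 0]) cube([68, 68, 487]);
translate([1903, 0, 0]) cube([68, 68, 487]);
translate([1903, 892, 0]) cube([68, 68, 487]);
translate([68, 0, 235]) cube([1835, 25, 146]);
translate([68, 935, 235]) cube([1835, 25, 146]);
translate([0, 68, 235]) cube([25, 824, 146]);
translate([1946, 68, 235]) cube([25, 824, 146]);
translate([184, 0, 381]) cube([74, 960, 22]);
translate([374, 0, 381]) cube([74, 960, 22]);
translate([564, 0, 381]) cube([74, 960, 22]);
translate([754, 0, 381]) cube([74, 960, 22]);
translate([944, 0, 381]) cube([74, 960, 22]);
translate([1134, 0, 381]) cube([74, 960, 22]);
translate([1324, 0, 381]) cube([74, 960, 22]);
translate([1514, 0, 381]) cube([74, 960, 22]);
translate([1704, 0, 381]) cube([74, 960, 22]);


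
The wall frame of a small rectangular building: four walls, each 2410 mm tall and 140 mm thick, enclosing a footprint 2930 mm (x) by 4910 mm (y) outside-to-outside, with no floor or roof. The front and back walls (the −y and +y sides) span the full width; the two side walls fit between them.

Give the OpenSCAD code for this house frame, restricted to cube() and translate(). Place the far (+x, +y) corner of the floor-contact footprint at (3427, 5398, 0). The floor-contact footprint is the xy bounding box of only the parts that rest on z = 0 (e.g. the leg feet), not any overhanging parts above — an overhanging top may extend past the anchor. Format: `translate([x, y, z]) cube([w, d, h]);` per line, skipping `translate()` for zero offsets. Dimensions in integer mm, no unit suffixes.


translate([497, 488, 0]) cube([2930, 140, 2410]);
translate([497, 5258, 0]) cube([2930, 140, 2410]);
translate([497, 628, 0]) cube([140, 4630, 2410]);
translate([3287, 628, 0]) cube([140, 4630, 2410]);


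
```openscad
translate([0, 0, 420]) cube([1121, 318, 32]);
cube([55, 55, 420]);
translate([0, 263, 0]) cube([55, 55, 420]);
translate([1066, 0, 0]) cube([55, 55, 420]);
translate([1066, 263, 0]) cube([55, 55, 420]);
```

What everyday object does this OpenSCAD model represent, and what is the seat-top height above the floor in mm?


A bench. The seat-top height is 452 mm.

A long slab on four corner posts — a bench. The slab sits at z = 420 with thickness 32, so the top is 420 + 32 = 452 mm.


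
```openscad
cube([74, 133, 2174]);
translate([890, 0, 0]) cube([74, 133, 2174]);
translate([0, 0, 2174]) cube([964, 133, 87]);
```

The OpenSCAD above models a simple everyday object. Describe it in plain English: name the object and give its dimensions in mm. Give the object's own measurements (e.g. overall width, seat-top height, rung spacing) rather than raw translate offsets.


A door frame. The clear opening is 816 mm wide and 2174 mm high. Two 74 mm wide jambs, 133 mm deep, stand either side of the opening from the floor to the top of the opening. A 87 mm thick head sits across the top of both jambs, spanning the full outside width of the frame.


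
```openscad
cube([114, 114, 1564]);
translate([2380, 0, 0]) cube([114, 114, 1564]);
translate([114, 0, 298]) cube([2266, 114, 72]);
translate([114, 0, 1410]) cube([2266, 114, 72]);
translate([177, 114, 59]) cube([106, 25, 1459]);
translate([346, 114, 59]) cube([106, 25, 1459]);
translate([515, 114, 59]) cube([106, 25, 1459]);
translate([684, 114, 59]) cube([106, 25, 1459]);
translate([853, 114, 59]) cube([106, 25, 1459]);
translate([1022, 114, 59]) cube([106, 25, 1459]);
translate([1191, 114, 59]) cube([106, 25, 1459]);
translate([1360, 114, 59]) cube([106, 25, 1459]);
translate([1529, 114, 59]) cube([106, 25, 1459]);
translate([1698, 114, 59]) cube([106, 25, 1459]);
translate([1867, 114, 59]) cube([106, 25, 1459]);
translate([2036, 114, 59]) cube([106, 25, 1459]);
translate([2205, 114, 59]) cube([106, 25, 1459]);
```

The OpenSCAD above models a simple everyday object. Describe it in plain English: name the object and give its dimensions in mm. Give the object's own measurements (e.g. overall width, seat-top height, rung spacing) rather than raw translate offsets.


A fence section. Two 114×114 mm posts, 1564 mm tall, stand on the floor with a clear span of 2266 mm between their inner faces. Two horizontal rails of 114×72 mm section span the gap between the posts with their undersides at z = 298 mm and z = 1410 mm, flush with the posts' −y face. 13 pickets, each 106 mm wide, 25 mm thick and 1459 mm tall, are fixed to the +y face of the rails with their bottoms at z = 59 mm, spaced across the span with a 63 mm gap after the −x post and between neighbouring pickets, with 69 mm left before the +x post.


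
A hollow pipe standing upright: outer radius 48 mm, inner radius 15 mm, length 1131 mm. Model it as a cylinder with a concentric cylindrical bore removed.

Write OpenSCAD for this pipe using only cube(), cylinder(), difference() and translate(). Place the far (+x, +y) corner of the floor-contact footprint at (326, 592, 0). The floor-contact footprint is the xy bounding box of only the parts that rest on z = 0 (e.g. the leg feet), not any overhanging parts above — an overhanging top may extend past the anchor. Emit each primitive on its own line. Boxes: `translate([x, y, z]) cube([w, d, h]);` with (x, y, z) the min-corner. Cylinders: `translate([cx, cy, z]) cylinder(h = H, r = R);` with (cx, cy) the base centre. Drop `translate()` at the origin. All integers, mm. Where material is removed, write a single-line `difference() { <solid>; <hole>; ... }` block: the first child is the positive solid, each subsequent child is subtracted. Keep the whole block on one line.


difference() { translate([278, 544, 0]) cylinder(h = 1131, r = 48); translate([278, 544, 0]) cylinder(h = 1131, r = 15); }


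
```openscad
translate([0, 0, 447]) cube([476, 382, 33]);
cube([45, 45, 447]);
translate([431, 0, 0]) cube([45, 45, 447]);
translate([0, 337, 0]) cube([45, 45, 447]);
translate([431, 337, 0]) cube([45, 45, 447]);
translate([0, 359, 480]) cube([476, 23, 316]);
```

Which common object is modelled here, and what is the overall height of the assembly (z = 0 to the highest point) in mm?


A chair. The overall height is 796 mm.

A slab on four corner posts with a tall panel at the back — a chair. The seat slab sits at z = 447 with thickness 33, and the 316 mm backrest starts at the seat top, so the overall height is 447 + 33 + 316 = 796 mm.


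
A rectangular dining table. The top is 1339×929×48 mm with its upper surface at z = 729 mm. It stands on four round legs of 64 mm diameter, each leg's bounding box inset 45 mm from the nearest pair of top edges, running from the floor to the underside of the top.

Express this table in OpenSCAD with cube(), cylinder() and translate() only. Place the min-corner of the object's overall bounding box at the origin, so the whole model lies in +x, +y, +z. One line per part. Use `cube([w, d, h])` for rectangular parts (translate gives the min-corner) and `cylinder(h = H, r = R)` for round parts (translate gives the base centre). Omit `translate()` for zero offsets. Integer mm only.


// leg_h = 729 - 48 = 681
translate([0, 0, 681]) cube([1339, 929, 48]);
translate([77, 77, 0]) cylinder(h = 681, r = 32);
translate([1262, 77, 0]) cylinder(h = 681, r = 32);
translate([77, 852, 0]) cylinder(h = 681, r = 32);
translate([1262, 852, 0]) cylinder(h = 681, r = 32);


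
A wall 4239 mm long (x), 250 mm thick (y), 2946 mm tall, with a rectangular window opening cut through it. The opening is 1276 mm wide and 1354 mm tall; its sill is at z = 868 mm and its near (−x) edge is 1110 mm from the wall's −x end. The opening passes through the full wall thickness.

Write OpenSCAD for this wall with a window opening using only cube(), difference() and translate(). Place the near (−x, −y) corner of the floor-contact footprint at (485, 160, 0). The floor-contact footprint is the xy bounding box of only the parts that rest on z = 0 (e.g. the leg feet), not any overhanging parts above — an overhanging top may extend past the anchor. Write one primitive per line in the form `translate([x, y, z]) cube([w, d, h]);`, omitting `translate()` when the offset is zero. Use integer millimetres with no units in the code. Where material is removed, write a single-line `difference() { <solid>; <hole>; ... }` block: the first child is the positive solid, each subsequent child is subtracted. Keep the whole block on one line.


difference() { translate([485, 160, 0]) cube([4239, 250, 2946]); translate([1595, 160, 868]) cube([1276, 250, 1354]); }


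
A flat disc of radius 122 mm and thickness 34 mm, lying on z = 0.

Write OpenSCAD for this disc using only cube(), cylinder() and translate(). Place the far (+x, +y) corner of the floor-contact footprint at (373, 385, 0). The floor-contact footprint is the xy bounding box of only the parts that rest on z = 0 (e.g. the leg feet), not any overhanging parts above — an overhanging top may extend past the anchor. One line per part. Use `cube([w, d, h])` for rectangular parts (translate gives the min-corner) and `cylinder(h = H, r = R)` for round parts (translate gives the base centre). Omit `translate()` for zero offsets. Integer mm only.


translate([251, 263, 0]) cylinder(h = 34, r = 122);


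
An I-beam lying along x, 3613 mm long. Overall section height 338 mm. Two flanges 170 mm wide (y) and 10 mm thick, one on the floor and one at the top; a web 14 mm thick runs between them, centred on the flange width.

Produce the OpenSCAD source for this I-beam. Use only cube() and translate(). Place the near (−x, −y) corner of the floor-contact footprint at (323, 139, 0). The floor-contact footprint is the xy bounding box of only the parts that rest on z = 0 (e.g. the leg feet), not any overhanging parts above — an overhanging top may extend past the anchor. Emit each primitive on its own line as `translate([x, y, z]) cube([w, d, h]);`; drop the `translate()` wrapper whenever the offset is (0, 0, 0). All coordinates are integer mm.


translate([323, 139, 0]) cube([3613, 170, 10]);
translate([323, 217, 10]) cube([3613, 14, 318]);
translate([323, 139, 328]) cube([3613, 170, 10]);


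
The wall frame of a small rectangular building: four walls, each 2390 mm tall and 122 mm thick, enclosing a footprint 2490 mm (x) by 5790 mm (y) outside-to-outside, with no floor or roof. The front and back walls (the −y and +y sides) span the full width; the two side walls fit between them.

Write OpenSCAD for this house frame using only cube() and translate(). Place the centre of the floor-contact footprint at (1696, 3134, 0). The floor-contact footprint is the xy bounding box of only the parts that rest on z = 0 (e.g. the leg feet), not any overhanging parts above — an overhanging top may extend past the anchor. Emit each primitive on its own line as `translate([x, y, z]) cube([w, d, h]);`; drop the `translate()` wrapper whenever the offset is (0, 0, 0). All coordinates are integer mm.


translate([451, 239, 0]) cube([2490, 122, 2390]);
translate([451, 5907, 0]) cube([2490, 122, 2390]);
translate([451, 361, 0]) cube([122, 5546, 2390]);
translate([2819, 361, 0]) cube([122, 5546, 2390]);


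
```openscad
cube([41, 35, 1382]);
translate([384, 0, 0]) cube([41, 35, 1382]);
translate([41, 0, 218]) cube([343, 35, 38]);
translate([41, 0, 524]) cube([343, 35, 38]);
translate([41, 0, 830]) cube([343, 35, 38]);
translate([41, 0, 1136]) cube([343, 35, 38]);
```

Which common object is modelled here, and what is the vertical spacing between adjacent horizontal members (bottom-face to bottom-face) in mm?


A ladder. The rung spacing is 306 mm.

Two tall 41×35 posts with 4 short bars between them — a ladder. Adjacent rungs sit at z = 218 and z = 524, so the spacing is 524 − 218 = 306 mm.


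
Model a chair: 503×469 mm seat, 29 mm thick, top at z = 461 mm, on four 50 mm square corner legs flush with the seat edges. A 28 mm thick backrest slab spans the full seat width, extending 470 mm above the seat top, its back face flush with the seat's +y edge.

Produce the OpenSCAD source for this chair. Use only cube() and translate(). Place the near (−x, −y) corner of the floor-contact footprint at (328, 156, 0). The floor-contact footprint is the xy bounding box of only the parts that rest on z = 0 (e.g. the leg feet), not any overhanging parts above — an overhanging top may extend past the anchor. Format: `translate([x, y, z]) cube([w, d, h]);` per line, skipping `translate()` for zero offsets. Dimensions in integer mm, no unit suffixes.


translate([328, 156, 432]) cube([503, 469, 29]);
translate([328, 156, 0]) cube([50, 50, 432]);
translate([781, 156, 0]) cube([50, 50, 432]);
translate([328, 575, 0]) cube([50, 50, 432]);
translate([781, 575, 0]) cube([50, 50, 432]);
translate([328, 597, 461]) cube([503, 28, 470]);


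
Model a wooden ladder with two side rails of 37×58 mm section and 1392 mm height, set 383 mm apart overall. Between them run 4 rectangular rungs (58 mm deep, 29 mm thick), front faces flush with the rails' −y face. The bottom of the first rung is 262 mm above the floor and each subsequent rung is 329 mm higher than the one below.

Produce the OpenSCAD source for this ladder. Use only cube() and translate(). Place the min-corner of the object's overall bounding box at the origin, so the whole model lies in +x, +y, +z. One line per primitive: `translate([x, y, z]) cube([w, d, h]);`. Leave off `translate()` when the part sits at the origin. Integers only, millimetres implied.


// rung span = 383 - 2*37 = 309
// rung[k] z = 262 + k*329
cube([37, 58, 1392]);
translate([346, 0, 0]) cube([37, 58, 1392]);
translate([37, 0, 262]) cube([309, 58, 29]);
translate([37, 0, 591]) cube([309, 58, 29]);
translate([37, 0, 920]) cube([309, 58, 29]);
translate([37, 0, 1249]) cube([309, 58, 29]);


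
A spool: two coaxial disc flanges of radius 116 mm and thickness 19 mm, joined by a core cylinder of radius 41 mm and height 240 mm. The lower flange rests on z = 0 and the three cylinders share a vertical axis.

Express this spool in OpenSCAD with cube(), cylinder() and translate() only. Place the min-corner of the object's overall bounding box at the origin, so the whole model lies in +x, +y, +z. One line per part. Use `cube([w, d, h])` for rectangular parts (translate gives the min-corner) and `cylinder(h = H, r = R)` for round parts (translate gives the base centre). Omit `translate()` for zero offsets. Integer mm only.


translate([116, 116, 0]) cylinder(h = 19, r = 116);
translate([116, 116, 19]) cylinder(h = 240, r = 41);
translate([116, 116, 259]) cylinder(h = 19, r = 116);


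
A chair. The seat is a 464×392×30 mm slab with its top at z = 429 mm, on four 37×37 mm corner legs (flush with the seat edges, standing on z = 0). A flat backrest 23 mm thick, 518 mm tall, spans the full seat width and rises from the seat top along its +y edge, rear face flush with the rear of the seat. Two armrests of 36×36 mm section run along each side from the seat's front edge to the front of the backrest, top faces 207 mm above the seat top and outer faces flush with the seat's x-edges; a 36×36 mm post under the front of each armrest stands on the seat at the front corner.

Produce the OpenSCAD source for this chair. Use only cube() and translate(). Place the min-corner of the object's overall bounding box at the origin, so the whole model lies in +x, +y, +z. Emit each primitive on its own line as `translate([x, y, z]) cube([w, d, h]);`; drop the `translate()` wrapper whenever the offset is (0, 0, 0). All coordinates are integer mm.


translate([0, 0, 399]) cube([464, 392, 30]);
cube([37, 37, 399]);
translate([427, 0, 0]) cube([37, 37, 399]);
translate([0, 355, 0]) cube([37, 37, 399]);
translate([427, 355, 0]) cube([37, 37, 399]);
translate([0, 369, 429]) cube([464, 23, 518]);
translate([0, 0, 600]) cube([36, 369, 36]);
translate([428, 0, 600]) cube([36, 369, 36]);
translate([0, 0, 429]) cube([36, 36, 171]);
translate([428, 0, 429]) cube([36, 36, 171]);


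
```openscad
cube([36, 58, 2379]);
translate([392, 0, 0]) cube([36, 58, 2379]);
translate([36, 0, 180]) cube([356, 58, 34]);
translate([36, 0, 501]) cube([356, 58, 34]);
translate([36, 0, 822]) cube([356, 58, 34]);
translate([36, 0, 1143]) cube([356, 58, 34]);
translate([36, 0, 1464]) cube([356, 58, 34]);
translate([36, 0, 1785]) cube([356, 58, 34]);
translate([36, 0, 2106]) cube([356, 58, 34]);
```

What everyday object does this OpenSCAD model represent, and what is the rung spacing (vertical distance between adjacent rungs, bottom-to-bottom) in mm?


A ladder. The rung spacing is 321 mm.

Two tall 36×58 posts with 7 short bars between them — a ladder. Adjacent rungs sit at z = 180 and z = 501, so the spacing is 501 − 180 = 321 mm.


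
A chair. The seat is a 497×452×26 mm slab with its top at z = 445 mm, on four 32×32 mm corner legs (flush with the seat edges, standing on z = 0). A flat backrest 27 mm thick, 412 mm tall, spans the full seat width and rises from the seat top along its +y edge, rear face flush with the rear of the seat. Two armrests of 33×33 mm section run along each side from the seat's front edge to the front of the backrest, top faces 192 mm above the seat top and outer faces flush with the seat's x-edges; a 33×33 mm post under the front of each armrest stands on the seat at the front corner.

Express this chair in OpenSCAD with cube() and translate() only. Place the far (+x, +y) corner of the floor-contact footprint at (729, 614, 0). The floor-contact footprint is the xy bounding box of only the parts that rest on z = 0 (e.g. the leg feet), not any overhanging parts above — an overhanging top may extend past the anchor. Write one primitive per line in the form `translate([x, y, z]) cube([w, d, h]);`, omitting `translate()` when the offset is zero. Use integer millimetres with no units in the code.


translate([232, 162, 419]) cube([497, 452, 26]);
translate([232, 162, 0]) cube([32, 32, 419]);
translate([697, 162, 0]) cube([32, 32, 419]);
translate([232, 582, 0]) cube([32, 32, 419]);
translate([697, 582, 0]) cube([32, 32, 419]);
translate([232, 587, 445]) cube([497, 27, 412]);
translate([232, 162, 604]) cube([33, 425, 33]);
translate([696, 162, 604]) cube([33, 425, 33]);
translate([232, 162, 445]) cube([33, 33, 159]);
translate([696, 162, 445]) cube([33, 33, 159]);


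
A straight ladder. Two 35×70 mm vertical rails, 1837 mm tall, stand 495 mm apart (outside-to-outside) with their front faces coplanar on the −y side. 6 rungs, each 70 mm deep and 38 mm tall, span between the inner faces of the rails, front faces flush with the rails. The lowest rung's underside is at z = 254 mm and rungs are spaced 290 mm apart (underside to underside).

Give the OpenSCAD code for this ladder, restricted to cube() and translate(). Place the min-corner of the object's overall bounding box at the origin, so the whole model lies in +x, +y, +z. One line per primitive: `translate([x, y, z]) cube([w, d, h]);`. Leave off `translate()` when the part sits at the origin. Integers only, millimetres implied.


// rung span = 495 - 2*35 = 425
// rung[k] z = 254 + k*290
cube([35, 70, 1837]);
translate([460, 0, 0]) cube([35, 70, 1837]);
translate([35, 0, 254]) cube([425, 70, 38]);
translate([35, 0, 544]) cube([425, 70, 38]);
translate([35, 0, 834]) cube([425, 70, 38]);
translate([35, 0, 1124]) cube([425, 70, 38]);
translate([35, 0, 1414]) cube([425, 70, 38]);
translate([35, 0, 1704]) cube([425, 70, 38]);


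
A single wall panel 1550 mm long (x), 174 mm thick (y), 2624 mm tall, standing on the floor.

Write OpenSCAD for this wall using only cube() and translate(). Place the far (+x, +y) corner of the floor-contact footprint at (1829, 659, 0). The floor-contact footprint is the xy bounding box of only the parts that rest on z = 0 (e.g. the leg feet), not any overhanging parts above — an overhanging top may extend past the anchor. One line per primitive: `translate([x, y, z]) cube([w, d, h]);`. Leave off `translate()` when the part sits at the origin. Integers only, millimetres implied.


translate([279, 485, 0]) cube([1550, 174, 2624]);


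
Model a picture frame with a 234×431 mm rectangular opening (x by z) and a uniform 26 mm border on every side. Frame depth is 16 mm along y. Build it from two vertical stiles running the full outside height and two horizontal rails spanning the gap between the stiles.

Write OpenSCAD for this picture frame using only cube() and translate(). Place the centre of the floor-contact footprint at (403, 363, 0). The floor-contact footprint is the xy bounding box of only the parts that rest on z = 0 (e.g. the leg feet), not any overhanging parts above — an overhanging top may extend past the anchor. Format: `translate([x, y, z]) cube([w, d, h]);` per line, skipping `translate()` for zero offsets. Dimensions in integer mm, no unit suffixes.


translate([260, 355, 0]) cube([26, 16, 483]);
translate([520, 355, 0]) cube([26, 16, 483]);
translate([286, 355, 0]) cube([234, 16, 26]);
translate([286, 355, 457]) cube([234, 16, 26]);


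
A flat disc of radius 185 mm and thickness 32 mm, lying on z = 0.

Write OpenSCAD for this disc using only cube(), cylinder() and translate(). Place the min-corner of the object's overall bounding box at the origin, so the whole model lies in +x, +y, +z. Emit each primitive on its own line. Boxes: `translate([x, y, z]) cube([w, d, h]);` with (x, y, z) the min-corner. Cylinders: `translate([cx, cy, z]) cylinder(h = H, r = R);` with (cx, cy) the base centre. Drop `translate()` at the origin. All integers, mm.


translate([185, 185, 0]) cylinder(h = 32, r = 185);


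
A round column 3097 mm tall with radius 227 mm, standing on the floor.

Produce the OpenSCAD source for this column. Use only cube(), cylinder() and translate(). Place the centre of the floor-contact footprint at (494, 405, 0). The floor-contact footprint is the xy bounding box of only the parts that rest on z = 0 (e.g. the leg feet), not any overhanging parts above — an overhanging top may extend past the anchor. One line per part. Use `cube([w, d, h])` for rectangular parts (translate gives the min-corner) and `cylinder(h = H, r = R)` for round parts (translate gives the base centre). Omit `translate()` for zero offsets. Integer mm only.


translate([494, 405, 0]) cylinder(h = 3097, r = 227);


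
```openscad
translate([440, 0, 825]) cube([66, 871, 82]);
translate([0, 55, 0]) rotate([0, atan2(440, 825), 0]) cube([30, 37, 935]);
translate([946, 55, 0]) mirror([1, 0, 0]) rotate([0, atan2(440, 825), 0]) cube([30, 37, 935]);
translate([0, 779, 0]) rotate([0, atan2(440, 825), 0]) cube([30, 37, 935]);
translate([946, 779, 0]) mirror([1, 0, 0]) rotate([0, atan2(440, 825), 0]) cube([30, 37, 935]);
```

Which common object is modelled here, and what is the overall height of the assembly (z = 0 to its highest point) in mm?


A sawhorse. The overall height is 907 mm.

A beam across two mirrored pairs of raked legs — a sawhorse. The beam's underside is at z = 825 (matching the legs' vertical rise in atan2(440, 825)) and the beam is 82 mm tall, so its top is at 825 + 82 = 907 mm. The raked legs top out at the beam's underside, so that is the highest point.


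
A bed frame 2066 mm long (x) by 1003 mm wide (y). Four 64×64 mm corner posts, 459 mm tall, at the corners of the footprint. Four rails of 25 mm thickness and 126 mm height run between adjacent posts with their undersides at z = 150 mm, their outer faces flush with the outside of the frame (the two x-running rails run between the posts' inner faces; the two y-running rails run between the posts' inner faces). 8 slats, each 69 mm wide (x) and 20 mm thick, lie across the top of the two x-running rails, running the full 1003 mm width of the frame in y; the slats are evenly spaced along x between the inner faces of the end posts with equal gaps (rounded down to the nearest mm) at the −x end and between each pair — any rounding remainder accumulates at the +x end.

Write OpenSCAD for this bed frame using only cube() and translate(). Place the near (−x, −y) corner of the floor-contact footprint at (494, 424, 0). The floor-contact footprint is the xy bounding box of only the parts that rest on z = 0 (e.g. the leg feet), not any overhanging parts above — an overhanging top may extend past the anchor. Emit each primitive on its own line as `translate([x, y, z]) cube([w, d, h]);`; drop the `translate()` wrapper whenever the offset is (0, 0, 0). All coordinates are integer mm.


// slat z = rail_z + rail_h = 150 + 126 = 276
// slat gap = ⌊(1938 − 8·69) / 9⌋ = 154
translate([494, 424, 0]) cube([64, 64, 459]);
translate([494, 1363, 0]) cube([64, 64, 459]);
translate([2496, 424, 0]) cube([64, 64, 459]);
translate([2496, 1363, 0]) cube([64, 64, 459]);
translate([558, 424, 150]) cube([1938, 25, 126]);
translate([558, 1402, 150]) cube([1938, 25, 126]);
translate([494, 488, 150]) cube([25, 875, 126]);
translate([2535, 488, 150]) cube([25, 875, 126]);
translate([712, 424, 276]) cube([69, 1003, 20]);
translate([935, 424, 276]) cube([69, 1003, 20]);
translate([1158, 424, 276]) cube([69, 1003, 20]);
translate([1381, 424, 276]) cube([69, 1003, 20]);
translate([1604, 424, 276]) cube([69, 1003, 20]);
translate([1827, 424, 276]) cube([69, 1003, 20]);
translate([2050, 424, 276]) cube([69, 1003, 20]);
translate([2273, 424, 276]) cube([69, 1003, 20]);


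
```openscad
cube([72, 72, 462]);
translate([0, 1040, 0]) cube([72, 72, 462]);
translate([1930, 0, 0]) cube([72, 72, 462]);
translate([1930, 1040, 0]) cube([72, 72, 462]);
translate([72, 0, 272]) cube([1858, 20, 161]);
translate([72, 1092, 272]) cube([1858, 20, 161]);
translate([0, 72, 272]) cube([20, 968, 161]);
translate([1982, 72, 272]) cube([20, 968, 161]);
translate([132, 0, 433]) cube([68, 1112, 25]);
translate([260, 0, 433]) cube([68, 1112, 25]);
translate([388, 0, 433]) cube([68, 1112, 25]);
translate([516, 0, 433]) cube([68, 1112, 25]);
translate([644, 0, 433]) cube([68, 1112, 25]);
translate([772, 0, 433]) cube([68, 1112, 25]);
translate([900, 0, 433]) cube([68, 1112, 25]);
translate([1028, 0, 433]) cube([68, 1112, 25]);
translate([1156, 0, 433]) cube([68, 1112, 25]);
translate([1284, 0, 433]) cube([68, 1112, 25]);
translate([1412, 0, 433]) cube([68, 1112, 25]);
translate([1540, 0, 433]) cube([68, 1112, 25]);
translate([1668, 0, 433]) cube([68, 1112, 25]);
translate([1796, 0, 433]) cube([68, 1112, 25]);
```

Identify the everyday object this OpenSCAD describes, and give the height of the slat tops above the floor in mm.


A bed frame. The slat-top height is 458 mm.

Four posts, four rails, and a row of slats — a bed frame. Slats sit on the rails at z = 272 + 161 = 433; with slat thickness 25, the top is 458 mm.
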